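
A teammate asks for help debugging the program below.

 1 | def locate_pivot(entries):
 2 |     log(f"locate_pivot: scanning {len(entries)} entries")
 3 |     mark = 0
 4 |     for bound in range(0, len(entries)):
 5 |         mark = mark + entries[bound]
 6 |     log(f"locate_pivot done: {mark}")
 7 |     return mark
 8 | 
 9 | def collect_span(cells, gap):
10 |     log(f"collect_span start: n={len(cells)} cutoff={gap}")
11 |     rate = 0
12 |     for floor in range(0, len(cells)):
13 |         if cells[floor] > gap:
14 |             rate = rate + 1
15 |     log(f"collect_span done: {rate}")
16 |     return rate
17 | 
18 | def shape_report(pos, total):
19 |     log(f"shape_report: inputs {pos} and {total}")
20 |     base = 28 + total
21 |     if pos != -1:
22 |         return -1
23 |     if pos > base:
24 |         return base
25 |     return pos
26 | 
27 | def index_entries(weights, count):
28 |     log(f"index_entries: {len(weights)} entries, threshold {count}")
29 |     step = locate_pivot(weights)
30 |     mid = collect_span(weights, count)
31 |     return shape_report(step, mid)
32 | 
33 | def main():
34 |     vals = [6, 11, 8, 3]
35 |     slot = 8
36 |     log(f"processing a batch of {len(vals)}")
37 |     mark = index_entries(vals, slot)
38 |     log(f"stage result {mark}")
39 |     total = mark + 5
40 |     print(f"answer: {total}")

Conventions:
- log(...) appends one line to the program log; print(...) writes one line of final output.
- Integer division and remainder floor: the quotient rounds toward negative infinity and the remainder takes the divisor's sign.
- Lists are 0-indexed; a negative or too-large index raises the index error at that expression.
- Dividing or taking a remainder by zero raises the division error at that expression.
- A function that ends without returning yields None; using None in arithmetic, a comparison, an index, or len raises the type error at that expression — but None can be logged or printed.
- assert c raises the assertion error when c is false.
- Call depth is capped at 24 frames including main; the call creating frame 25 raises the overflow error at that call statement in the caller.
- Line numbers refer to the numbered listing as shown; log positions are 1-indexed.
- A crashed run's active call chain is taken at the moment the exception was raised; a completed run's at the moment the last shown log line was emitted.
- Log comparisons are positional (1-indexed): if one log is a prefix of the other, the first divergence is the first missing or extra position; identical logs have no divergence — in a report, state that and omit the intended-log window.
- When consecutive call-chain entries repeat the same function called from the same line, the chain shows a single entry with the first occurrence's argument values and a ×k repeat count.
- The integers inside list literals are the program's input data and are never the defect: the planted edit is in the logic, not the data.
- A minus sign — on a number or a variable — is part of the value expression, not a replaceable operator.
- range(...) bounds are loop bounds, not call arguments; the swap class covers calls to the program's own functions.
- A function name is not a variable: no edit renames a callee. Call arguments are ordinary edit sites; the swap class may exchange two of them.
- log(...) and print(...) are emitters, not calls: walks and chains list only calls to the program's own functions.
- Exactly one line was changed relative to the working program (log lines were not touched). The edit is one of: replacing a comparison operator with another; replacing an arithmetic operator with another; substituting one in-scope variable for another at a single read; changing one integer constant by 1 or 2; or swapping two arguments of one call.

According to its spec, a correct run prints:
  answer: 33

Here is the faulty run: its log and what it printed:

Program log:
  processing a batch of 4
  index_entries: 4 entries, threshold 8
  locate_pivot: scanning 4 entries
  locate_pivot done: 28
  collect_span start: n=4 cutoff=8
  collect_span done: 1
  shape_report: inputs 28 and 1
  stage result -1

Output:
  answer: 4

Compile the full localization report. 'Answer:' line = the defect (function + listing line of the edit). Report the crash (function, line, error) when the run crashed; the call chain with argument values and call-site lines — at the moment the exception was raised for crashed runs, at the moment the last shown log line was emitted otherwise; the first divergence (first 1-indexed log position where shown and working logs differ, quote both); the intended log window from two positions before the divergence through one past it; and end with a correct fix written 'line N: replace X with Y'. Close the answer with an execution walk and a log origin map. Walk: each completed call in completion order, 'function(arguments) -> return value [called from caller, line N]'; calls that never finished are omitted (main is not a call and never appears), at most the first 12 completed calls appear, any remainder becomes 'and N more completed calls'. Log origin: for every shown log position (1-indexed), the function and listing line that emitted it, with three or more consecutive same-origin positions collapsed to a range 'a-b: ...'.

Answer: the defect is in shape_report at line 21.
Core observation: Position 8 is the first bad log line: 'stage result -1' should read 'stage result 28'.
Call chain: main.
First divergence: position 8 — shown 'stage result -1', intended 'stage result 28'.
Intended log window:
  6: collect_span done: 1
  7: shape_report: inputs 28 and 1
  8: stage result 28
Execution walk:
  locate_pivot([6, 11, 8, 3]) -> 28  [called from index_entries, line 29]
  collect_span([6, 11, 8, 3], 8) -> 1  [called from index_entries, line 30]
  shape_report(28, 1) -> -1  [called from index_entries, line 31]
  index_entries([6, 11, 8, 3], 8) -> -1  [called from main, line 37]
Log origins:
  1: logged in main at line 36
  2: logged in index_entries at line 28
  3: logged in locate_pivot at line 2
  4: logged in locate_pivot at line 6
  5: logged in collect_span at line 10
  6: logged in collect_span at line 15
  7: logged in shape_report at line 19
  8: logged in main at line 38
A correct fix: line 21: replace `!=` with `<`.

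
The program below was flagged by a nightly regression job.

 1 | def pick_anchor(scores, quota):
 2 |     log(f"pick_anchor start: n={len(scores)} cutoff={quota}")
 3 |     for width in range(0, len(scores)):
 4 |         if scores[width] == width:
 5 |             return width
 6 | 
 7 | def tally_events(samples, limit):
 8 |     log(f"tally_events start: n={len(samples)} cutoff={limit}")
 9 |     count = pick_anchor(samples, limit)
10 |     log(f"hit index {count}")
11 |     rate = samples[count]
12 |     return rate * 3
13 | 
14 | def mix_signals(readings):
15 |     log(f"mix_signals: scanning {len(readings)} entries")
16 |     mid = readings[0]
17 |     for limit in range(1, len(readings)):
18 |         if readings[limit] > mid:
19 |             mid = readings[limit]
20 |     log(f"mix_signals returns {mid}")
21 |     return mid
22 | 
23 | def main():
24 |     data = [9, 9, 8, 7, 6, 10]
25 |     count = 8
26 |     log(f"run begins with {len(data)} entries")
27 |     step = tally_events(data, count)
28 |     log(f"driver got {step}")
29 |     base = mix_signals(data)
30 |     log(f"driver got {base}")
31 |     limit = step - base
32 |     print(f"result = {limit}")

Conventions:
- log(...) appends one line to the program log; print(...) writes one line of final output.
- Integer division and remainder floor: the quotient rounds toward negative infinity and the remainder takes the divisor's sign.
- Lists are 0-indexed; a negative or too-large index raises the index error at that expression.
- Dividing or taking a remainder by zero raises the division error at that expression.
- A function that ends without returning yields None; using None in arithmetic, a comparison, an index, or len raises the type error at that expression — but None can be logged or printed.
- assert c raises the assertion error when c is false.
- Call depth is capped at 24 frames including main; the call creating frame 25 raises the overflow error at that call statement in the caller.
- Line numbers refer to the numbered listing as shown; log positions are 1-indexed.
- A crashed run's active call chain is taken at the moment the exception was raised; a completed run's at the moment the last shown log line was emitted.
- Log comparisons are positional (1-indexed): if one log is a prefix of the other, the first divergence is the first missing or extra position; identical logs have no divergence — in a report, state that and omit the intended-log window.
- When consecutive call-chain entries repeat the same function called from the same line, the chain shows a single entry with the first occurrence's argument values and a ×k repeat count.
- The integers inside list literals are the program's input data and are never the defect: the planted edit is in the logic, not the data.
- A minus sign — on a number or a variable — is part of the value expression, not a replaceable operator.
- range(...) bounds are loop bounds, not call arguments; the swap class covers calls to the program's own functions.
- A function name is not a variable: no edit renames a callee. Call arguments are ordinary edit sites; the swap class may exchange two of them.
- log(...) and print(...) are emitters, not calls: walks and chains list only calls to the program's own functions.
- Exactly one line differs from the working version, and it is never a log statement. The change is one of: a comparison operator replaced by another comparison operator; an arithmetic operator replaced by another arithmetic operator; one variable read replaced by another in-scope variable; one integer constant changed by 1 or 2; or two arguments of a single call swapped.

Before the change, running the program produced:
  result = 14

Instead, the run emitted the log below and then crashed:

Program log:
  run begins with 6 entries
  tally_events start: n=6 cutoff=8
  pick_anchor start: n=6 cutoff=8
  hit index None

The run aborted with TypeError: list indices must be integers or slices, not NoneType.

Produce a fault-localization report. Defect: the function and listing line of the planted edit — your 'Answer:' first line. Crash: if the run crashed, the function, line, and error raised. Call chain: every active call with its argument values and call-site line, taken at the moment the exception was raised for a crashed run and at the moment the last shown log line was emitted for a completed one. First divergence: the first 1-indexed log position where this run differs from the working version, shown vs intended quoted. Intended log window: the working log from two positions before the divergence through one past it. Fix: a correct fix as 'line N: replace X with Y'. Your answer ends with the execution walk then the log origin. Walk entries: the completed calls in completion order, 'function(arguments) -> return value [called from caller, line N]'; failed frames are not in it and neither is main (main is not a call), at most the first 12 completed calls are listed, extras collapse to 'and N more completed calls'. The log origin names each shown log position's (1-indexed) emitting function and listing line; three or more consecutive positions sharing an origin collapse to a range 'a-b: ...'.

Answer: the defect is in pick_anchor at line 4.
Key fact: At log position 4 the runs split — shown 'hit index None', but the working version logs 'hit index 2'.
Crash: tally_events, line 11, TypeError.
Call chain: main -> tally_events([9, 9, 8, 7, 6, 10], 8) (called at line 27).
First divergence: position 4 — the shown line 'hit index None' should read 'hit index 2'.
Intended log window:
  2: tally_events start: n=6 cutoff=8
  3: pick_anchor start: n=6 cutoff=8
  4: hit index 2
  5: driver got 24
Execution walk:
  pick_anchor([9, 9, 8, 7, 6, 10], 8) -> None  [called from tally_events, line 9]
Log origin:
  1: emitted by main (line 26)
  2: emitted by tally_events (line 8)
  3: emitted by pick_anchor (line 2)
  4: emitted by tally_events (line 10)
A correct fix: line 4: replace `scores[width] == width` with `scores[width] == quota`.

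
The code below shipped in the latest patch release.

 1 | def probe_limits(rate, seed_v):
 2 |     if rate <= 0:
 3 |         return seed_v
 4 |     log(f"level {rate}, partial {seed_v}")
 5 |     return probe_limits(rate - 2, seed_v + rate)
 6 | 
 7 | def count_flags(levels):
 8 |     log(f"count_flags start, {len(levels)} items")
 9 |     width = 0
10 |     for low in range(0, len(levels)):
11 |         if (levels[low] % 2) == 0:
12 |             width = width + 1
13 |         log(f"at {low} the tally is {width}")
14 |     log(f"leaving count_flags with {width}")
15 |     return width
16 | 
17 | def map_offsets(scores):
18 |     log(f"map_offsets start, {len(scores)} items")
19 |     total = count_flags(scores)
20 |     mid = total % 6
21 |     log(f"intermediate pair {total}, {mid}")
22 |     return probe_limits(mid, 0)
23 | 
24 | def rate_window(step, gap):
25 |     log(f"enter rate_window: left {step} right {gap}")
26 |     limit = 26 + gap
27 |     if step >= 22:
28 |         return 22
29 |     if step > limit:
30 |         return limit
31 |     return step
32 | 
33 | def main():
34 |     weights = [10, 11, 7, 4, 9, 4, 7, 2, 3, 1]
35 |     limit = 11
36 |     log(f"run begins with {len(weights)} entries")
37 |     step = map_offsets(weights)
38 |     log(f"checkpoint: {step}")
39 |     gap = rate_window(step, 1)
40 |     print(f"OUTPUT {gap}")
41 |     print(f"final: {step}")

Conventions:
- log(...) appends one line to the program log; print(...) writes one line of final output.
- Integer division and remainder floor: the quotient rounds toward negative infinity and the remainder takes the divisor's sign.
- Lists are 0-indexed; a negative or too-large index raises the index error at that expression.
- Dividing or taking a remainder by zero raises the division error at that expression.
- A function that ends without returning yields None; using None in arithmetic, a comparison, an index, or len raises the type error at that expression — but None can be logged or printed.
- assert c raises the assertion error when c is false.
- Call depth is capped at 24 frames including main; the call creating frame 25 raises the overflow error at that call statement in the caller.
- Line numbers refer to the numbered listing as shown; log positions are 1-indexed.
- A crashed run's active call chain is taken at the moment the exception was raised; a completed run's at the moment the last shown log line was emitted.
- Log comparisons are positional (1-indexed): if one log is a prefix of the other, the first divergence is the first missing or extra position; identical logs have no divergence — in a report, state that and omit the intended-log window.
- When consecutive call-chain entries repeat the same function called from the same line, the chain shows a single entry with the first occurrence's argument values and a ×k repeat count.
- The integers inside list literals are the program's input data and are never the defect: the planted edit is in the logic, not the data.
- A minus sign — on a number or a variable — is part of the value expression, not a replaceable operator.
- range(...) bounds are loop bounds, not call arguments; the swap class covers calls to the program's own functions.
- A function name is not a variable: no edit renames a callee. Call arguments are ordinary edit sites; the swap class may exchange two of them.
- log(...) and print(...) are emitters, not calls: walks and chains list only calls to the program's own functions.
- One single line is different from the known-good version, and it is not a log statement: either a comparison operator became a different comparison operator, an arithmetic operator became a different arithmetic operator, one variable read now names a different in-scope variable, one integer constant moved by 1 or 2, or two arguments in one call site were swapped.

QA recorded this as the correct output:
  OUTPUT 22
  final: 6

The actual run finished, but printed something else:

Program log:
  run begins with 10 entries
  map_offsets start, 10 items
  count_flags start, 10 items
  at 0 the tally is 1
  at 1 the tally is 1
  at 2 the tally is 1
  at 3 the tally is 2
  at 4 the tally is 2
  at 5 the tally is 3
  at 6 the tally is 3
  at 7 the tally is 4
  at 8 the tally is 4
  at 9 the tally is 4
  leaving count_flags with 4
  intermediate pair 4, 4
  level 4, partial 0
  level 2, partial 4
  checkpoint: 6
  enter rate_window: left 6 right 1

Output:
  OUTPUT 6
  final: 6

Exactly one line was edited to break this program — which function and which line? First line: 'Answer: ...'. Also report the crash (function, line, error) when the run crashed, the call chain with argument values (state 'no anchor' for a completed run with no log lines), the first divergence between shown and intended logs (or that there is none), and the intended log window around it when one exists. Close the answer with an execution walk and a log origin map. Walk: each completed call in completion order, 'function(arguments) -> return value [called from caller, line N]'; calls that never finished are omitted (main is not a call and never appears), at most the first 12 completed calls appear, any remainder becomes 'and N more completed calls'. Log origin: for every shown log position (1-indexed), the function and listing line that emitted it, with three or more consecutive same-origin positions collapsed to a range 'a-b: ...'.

Answer: the defect is in rate_window at line 27.
Key fact: Log streams are identical — the defect surfaces only in the printed output.
Call chain: main -> rate_window(6, 1) (called at line 39).
First divergence: none; the two logs match at every position.
Execution walk:
  count_flags([10, 11, 7, 4, 9, 4, 7, 2, 3, 1]) -> 4  [called from map_offsets, line 19]
  probe_limits(0, 6) -> 6  [called from probe_limits, line 5]
  probe_limits(2, 4) -> 6  [called from probe_limits, line 5]
  probe_limits(4, 0) -> 6  [called from map_offsets, line 22]
  map_offsets([10, 11, 7, 4, 9, 4, 7, 2, 3, 1]) -> 6  [called from main, line 37]
  rate_window(6, 1) -> 6  [called from main, line 39]
Origin of each log line:
  1 — main, line 36
  2 — map_offsets, line 18
  3 — count_flags, line 8
  4-13 — count_flags, line 13
  14 — count_flags, line 14
  15 — map_offsets, line 21
  16 — probe_limits, line 4
  17 — probe_limits, line 4
  18 — main, line 38
  19 — rate_window, line 25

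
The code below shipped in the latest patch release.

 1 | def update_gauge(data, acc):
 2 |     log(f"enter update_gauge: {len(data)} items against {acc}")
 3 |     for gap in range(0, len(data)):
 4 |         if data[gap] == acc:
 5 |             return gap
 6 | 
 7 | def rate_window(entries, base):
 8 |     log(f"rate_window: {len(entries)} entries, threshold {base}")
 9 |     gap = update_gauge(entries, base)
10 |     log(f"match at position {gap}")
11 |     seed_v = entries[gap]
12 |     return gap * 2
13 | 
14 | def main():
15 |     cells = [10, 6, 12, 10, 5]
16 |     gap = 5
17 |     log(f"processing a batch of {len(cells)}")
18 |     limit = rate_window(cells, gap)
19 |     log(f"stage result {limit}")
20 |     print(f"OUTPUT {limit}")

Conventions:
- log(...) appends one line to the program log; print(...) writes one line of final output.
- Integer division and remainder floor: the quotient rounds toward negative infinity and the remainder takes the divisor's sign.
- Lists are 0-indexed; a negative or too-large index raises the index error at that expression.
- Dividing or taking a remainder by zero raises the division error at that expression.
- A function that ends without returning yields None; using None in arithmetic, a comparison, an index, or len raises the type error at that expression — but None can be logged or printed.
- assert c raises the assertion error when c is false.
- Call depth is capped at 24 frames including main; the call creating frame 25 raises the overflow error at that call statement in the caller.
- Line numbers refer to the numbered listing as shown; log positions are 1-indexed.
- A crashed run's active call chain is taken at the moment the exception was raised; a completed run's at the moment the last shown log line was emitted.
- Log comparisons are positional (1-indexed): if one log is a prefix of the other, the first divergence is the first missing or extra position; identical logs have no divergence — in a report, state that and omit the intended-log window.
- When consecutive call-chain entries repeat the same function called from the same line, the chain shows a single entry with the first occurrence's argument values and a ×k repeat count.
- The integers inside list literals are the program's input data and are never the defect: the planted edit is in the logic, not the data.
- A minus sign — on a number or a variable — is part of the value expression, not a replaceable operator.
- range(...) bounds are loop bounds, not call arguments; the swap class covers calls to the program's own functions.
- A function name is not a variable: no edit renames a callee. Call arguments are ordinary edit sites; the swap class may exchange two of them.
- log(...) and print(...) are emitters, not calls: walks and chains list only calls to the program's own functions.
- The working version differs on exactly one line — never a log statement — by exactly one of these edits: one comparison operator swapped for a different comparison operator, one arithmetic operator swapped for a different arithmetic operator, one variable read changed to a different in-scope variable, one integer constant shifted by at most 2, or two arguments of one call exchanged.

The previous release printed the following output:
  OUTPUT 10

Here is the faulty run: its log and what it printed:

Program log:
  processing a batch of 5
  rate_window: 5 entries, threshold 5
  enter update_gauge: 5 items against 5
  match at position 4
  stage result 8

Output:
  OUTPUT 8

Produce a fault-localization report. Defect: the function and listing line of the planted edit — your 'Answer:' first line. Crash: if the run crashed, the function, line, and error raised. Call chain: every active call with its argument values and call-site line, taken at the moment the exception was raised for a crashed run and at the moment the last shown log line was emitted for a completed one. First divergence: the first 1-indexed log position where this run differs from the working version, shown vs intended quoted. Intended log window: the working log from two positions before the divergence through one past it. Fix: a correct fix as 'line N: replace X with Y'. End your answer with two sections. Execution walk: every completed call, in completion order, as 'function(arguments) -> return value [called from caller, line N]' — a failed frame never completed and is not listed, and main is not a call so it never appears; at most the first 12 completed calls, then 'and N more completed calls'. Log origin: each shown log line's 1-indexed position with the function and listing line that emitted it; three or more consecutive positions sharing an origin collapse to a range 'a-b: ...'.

Answer: the defect is in rate_window at line 12.
Core observation: At log position 5 the runs split — shown 'stage result 8', but the working version logs 'stage result 10'.
Call chain: main.
First divergence: position 5 — shown 'stage result 8', intended 'stage result 10'.
Intended log window:
  3: enter update_gauge: 5 items against 5
  4: match at position 4
  5: stage result 10
Execution walk:
  update_gauge([10, 6, 12, 10, 5], 5) -> 4  [called from rate_window, line 9]
  rate_window([10, 6, 12, 10, 5], 5) -> 8  [called from main, line 18]
Log line origins:
  1: logged in main at line 17
  2: logged in rate_window at line 8
  3: logged in update_gauge at line 2
  4: logged in rate_window at line 10
  5: logged in main at line 19
A correct fix: line 12: replace `gap` with `seed_v`.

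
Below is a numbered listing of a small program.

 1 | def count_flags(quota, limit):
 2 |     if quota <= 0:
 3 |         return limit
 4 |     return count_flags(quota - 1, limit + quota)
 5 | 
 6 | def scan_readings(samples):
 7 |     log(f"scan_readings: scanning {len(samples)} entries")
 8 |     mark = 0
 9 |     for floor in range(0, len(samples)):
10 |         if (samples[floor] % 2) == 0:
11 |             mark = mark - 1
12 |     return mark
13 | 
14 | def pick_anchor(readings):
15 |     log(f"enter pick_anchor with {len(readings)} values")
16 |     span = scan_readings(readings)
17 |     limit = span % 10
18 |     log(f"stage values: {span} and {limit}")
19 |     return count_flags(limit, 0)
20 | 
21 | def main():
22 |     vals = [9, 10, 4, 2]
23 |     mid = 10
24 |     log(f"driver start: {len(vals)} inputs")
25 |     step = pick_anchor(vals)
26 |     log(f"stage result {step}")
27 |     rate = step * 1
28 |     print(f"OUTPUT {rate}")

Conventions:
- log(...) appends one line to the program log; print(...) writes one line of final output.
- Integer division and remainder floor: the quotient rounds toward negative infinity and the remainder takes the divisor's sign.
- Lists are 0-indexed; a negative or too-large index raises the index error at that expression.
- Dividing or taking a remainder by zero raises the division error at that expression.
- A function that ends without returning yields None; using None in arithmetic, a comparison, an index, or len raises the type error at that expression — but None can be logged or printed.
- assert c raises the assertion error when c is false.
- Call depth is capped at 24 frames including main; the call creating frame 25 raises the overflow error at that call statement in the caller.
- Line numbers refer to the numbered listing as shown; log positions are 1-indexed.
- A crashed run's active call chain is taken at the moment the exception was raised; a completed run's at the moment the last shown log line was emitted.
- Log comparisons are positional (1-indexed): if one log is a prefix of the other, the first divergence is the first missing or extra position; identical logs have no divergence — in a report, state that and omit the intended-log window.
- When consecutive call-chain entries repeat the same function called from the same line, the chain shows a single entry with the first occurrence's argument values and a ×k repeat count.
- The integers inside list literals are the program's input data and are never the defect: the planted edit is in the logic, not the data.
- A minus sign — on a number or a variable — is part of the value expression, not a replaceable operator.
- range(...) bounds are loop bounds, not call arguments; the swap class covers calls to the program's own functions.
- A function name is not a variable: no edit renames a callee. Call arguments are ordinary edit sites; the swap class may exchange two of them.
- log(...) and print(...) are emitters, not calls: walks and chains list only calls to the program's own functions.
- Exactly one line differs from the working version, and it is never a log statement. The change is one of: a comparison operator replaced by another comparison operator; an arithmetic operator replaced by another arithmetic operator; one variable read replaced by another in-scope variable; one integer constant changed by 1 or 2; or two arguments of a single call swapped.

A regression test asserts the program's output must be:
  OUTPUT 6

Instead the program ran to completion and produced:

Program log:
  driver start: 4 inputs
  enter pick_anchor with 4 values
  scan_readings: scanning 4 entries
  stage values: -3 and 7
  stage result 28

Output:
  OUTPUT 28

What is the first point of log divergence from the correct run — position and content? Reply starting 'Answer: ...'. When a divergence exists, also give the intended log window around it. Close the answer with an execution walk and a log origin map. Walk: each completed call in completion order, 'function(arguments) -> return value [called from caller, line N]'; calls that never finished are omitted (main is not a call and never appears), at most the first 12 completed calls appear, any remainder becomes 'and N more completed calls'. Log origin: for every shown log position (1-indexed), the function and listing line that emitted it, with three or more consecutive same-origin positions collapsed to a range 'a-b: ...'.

Answer: position 4 — shown 'stage values: -3 and 7', intended 'stage values: 3 and 3'.
Intended log window:
  2: enter pick_anchor with 4 values
  3: scan_readings: scanning 4 entries
  4: stage values: 3 and 3
  5: stage result 6
Execution walk:
  scan_readings([9, 10, 4, 2]) -> -3  [called from pick_anchor, line 16]
  count_flags(0, 28) -> 28  [called from count_flags, line 4]
  count_flags(1, 27) -> 28  [called from count_flags, line 4]
  count_flags(2, 25) -> 28  [called from count_flags, line 4]
  count_flags(3, 22) -> 28  [called from count_flags, line 4]
  count_flags(4, 18) -> 28  [called from count_flags, line 4]
  count_flags(5, 13) -> 28  [called from count_flags, line 4]
  count_flags(6, 7) -> 28  [called from count_flags, line 4]
  count_flags(7, 0) -> 28  [called from pick_anchor, line 19]
  pick_anchor([9, 10, 4, 2]) -> 28  [called from main, line 25]
Origin of each log line:
  1: logged in main at line 24
  2: logged in pick_anchor at line 15
  3: logged in scan_readings at line 7
  4: logged in pick_anchor at line 18
  5: logged in main at line 26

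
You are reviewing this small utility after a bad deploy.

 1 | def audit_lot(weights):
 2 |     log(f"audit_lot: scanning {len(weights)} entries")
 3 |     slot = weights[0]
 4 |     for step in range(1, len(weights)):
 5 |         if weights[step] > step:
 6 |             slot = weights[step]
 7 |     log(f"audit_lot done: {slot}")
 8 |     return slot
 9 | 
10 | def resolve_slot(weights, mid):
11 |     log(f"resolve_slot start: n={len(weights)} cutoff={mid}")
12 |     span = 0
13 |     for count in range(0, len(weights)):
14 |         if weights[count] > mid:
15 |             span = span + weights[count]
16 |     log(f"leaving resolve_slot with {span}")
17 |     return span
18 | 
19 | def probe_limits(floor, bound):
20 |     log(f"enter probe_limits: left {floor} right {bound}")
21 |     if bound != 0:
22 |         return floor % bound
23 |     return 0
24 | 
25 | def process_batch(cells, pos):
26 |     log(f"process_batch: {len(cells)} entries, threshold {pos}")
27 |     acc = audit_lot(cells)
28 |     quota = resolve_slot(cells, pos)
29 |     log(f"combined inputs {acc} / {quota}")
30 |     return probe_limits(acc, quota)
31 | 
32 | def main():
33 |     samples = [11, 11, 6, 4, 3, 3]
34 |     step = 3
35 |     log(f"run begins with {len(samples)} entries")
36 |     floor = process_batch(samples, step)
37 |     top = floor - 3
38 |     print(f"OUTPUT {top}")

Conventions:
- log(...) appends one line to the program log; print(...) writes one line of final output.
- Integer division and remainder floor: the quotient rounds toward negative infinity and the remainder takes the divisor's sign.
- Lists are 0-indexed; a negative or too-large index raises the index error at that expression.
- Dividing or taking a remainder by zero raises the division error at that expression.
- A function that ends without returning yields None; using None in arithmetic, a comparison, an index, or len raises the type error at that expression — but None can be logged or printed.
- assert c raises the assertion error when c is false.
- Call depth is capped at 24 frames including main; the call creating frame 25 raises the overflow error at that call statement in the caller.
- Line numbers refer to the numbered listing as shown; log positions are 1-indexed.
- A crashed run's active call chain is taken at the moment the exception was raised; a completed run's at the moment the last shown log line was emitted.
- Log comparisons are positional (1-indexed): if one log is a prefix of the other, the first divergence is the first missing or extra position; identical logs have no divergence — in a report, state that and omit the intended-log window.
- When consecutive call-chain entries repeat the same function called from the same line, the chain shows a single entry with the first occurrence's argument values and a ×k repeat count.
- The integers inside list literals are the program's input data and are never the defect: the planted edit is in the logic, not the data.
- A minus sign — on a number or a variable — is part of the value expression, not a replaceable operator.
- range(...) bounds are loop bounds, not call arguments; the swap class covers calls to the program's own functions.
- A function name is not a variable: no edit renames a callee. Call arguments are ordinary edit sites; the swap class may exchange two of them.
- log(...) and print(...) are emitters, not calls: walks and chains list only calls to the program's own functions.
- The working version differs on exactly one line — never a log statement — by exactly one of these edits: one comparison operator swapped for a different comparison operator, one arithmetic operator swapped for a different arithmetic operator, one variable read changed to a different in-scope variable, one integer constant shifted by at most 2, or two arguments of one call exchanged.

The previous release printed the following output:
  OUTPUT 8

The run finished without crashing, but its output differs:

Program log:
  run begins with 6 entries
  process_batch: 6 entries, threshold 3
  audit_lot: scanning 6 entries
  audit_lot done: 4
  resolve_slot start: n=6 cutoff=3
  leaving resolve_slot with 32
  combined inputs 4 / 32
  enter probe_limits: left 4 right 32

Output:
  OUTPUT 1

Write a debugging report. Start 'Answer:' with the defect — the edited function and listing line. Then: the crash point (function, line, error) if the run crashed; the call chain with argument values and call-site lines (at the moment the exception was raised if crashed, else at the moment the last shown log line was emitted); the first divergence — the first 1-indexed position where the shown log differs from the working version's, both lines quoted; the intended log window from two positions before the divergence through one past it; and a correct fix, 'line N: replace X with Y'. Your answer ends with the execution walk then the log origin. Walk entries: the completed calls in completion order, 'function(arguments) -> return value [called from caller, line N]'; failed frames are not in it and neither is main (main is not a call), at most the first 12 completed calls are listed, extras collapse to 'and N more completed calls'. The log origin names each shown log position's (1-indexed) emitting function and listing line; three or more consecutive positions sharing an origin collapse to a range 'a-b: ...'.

Answer: the defect is in audit_lot at line 5.
Key observation: Everything matches until log position 4, which reads 'audit_lot done: 4' in place of 'audit_lot done: 11'.
Call chain: main -> process_batch([11, 11, 6, 4, 3, 3], 3) (called at line 36) -> probe_limits(4, 32) (called at line 30).
First divergence: position 4 — shown 'audit_lot done: 4', intended 'audit_lot done: 11'.
Intended log window:
  2: process_batch: 6 entries, threshold 3
  3: audit_lot: scanning 6 entries
  4: audit_lot done: 11
  5: resolve_slot start: n=6 cutoff=3
Execution walk:
  audit_lot([11, 11, 6, 4, 3, 3]) -> 4  [called from process_batch, line 27]
  resolve_slot([11, 11, 6, 4, 3, 3], 3) -> 32  [called from process_batch, line 28]
  probe_limits(4, 32) -> 4  [called from process_batch, line 30]
  process_batch([11, 11, 6, 4, 3, 3], 3) -> 4  [called from main, line 36]
Log origin:
  1: logged in main at line 35
  2: logged in process_batch at line 26
  3: logged in audit_lot at line 2
  4: logged in audit_lot at line 7
  5: logged in resolve_slot at line 11
  6: logged in resolve_slot at line 16
  7: logged in process_batch at line 29
  8: logged in probe_limits at line 20
A correct fix: line 5: replace `weights[step] > step` with `weights[step] > slot`.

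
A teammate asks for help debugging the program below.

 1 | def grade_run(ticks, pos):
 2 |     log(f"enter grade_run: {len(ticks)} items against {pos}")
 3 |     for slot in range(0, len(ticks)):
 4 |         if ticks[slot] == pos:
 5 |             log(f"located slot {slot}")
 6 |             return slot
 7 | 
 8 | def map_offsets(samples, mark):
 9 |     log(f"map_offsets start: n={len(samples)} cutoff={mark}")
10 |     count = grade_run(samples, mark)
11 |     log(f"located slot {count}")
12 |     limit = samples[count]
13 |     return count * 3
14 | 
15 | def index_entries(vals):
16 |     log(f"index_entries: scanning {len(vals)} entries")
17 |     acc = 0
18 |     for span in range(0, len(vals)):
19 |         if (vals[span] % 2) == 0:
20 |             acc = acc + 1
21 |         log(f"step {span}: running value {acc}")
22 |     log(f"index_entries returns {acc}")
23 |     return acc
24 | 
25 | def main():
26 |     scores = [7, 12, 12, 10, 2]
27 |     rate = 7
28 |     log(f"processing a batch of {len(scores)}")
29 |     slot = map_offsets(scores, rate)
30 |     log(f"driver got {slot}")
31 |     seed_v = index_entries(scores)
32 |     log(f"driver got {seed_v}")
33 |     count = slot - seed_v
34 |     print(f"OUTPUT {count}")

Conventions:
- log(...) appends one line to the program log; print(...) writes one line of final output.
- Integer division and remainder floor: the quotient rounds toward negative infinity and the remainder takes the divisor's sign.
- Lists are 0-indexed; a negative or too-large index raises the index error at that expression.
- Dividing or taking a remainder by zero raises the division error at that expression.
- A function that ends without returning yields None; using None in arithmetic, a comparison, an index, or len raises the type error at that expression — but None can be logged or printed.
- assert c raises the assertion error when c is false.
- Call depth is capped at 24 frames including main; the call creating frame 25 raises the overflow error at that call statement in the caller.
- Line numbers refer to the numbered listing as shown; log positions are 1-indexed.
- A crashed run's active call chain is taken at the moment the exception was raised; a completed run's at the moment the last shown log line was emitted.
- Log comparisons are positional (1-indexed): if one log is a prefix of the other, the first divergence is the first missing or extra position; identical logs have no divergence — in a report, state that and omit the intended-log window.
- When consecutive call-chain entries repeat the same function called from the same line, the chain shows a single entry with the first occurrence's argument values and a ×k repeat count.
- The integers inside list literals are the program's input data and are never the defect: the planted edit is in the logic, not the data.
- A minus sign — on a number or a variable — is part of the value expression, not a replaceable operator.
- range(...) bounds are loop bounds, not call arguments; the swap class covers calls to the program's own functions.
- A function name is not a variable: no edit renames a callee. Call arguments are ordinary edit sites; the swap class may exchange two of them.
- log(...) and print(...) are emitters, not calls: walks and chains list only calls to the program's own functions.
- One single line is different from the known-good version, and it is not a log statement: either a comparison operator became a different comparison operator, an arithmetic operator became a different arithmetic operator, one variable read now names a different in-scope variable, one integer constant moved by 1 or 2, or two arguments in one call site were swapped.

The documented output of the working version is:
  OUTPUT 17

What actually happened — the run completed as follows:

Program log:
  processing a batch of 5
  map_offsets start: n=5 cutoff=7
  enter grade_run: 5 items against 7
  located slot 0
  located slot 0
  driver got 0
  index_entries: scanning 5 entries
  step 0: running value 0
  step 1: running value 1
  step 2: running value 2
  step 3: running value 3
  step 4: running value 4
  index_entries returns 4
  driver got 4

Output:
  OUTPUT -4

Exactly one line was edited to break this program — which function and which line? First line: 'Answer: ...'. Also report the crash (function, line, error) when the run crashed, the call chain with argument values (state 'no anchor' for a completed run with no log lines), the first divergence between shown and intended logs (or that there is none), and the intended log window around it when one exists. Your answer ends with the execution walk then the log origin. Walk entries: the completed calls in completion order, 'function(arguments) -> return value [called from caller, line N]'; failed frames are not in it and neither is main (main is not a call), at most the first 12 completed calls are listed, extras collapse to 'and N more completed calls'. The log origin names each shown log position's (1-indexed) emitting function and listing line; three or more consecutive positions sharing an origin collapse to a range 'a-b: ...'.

Answer: the defect is in map_offsets at line 13.
Key observation: Everything matches until log position 6, which reads 'driver got 0' in place of 'driver got 21'.
Call chain: main.
First divergence: at position 6 the run shows 'driver got 0' where the working version logs 'driver got 21'.
Intended log window:
  4: located slot 0
  5: located slot 0
  6: driver got 21
  7: index_entries: scanning 5 entries
Execution walk:
  grade_run([7, 12, 12, 10, 2], 7) -> 0  [called from map_offsets, line 10]
  map_offsets([7, 12, 12, 10, 2], 7) -> 0  [called from main, line 29]
  index_entries([7, 12, 12, 10, 2]) -> 4  [called from main, line 31]
Log line origins:
  1: from main, line 28
  2: from map_offsets, line 9
  3: from grade_run, line 2
  4: from grade_run, line 5
  5: from map_offsets, line 11
  6: from main, line 30
  7: from index_entries, line 16
  8-12: from index_entries, line 21
  13: from index_entries, line 22
  14: from main, line 32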